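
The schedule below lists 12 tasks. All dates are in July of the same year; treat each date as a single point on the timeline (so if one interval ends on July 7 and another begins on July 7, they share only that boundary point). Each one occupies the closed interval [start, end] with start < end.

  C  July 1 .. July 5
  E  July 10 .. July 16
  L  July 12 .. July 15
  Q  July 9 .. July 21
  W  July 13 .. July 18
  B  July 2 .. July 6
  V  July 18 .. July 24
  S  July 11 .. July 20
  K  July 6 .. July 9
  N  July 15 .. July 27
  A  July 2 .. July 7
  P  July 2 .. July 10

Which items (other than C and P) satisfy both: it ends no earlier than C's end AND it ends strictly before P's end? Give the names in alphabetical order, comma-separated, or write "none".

Conditions: its end is no earlier than C's end (X.end >= July 5) AND its end is strictly before P's end (X.end < July 10).
A: end July 7 >= July 5? ✓; end July 7 < July 10? ✓ → yes.
B: end July 6 >= July 5? ✓; end July 6 < July 10? ✓ → yes.
E: end July 16 >= July 5? ✓; end July 16 < July 10? ✗ → no.
K: end July 9 >= July 5? ✓; end July 9 < July 10? ✓ → yes.
L: end July 15 >= July 5? ✓; end July 15 < July 10? ✗ → no.
N: end July 27 >= July 5? ✓; end July 27 < July 10? ✗ → no.
Q: end July 21 >= July 5? ✓; end July 21 < July 10? ✗ → no.
S: end July 20 >= July 5? ✓; end July 20 < July 10? ✗ → no.
V: end July 24 >= July 5? ✓; end July 24 < July 10? ✗ → no.
W: end July 18 >= July 5? ✓; end July 18 < July 10? ✗ → no.
Result: A, B, K.

A, B, K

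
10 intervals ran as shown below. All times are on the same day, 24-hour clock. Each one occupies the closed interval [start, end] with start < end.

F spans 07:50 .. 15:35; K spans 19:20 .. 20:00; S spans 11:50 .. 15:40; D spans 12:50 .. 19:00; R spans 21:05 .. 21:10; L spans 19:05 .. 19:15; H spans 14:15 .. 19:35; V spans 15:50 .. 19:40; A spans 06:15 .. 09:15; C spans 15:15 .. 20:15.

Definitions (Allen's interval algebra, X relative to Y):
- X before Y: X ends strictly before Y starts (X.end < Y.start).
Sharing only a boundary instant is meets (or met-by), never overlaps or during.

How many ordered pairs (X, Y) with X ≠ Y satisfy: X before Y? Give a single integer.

25

Checking all 90 ordered pairs for relation 'before'; matching pairs in alphabetical order:
(A, C): A before C ✓
(A, D): A before D ✓
(A, H): A before H ✓
(A, K): A before K ✓
(A, L): A before L ✓
(A, R): A before R ✓
(A, S): A before S ✓
(A, V): A before V ✓
(C, R): C before R ✓
(D, K): D before K ✓
(D, L): D before L ✓
(D, R): D before R ✓
(F, K): F before K ✓
(F, L): F before L ✓
(F, R): F before R ✓
(F, V): F before V ✓
(H, R): H before R ✓
(K, R): K before R ✓
(L, K): L before K ✓
(L, R): L before R ✓
(S, K): S before K ✓
(S, L): S before L ✓
(S, R): S before R ✓
(S, V): S before V ✓
... plus 1 further pairs not listed.
Count: 25.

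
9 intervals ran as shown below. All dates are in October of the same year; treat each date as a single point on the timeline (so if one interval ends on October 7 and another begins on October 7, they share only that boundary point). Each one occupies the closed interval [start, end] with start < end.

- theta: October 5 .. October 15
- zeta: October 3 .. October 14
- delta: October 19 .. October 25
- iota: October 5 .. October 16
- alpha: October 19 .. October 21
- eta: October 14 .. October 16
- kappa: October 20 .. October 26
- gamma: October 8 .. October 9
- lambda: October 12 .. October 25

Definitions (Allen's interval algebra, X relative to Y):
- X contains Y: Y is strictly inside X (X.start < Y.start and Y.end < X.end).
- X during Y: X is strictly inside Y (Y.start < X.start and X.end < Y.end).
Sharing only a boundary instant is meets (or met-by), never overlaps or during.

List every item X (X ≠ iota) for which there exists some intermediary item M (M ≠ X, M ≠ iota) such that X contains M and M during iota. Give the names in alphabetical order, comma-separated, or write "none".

Target iota = [October 5, October 16].
Intermediaries M with M during iota: gamma.
Via gamma — items with X contains gamma: theta, zeta.
Union: theta, zeta.

theta, zeta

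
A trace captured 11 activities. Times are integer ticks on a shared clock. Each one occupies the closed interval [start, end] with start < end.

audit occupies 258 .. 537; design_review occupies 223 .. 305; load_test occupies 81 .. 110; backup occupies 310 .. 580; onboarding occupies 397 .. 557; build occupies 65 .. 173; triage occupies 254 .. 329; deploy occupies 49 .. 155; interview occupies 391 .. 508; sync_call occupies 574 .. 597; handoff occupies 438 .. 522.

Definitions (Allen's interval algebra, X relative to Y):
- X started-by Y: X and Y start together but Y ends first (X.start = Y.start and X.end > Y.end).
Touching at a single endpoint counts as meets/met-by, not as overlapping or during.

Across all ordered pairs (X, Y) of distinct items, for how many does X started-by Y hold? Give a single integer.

Checking all 110 ordered pairs for relation 'started-by'; matching pairs in alphabetical order:
No pair satisfies it.
Count: 0.

0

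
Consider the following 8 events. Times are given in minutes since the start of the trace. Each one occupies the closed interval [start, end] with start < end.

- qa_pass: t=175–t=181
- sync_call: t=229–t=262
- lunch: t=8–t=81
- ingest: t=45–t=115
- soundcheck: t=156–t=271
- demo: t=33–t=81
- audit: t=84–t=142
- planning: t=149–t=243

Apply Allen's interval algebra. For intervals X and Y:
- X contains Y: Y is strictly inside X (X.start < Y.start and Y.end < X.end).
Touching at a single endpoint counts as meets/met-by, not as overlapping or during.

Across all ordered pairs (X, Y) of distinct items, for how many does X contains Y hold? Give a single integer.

Checking all 56 ordered pairs for relation 'contains'; matching pairs in alphabetical order:
(planning, qa_pass): planning contains qa_pass ✓
(soundcheck, qa_pass): soundcheck contains qa_pass ✓
(soundcheck, sync_call): soundcheck contains sync_call ✓
Count: 3.

3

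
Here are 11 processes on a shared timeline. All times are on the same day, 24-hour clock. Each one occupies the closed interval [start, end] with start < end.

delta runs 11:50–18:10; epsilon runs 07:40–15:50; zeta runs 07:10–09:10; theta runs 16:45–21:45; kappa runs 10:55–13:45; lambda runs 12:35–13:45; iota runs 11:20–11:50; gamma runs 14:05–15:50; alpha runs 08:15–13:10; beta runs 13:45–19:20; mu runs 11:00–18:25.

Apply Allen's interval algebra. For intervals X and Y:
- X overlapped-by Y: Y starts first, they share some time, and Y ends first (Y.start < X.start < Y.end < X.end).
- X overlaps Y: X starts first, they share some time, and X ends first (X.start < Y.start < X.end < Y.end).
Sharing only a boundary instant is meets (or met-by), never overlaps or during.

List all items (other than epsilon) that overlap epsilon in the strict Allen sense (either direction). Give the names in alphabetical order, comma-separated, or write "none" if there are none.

beta, delta, mu, zeta

Target epsilon = [07:40, 15:50].
alpha [08:15, 13:10] → during → no.
beta [13:45, 19:20] → overlapped-by → yes.
delta [11:50, 18:10] → overlapped-by → yes.
gamma [14:05, 15:50] → finishes → no.
iota [11:20, 11:50] → during → no.
kappa [10:55, 13:45] → during → no.
lambda [12:35, 13:45] → during → no.
mu [11:00, 18:25] → overlapped-by → yes.
theta [16:45, 21:45] → after → no.
zeta [07:10, 09:10] → overlaps → yes.
Result: beta, delta, mu, zeta.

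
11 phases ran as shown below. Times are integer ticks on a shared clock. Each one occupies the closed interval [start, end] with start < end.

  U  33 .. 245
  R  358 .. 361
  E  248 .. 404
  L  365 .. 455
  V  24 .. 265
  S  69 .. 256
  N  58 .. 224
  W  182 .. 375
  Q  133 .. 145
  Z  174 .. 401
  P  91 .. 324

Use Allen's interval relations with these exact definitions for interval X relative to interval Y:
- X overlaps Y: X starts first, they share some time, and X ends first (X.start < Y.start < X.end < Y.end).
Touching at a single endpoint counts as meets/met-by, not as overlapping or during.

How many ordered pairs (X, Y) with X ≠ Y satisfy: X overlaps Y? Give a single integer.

Checking all 110 ordered pairs for relation 'overlaps'; matching pairs in alphabetical order:
(E, L): E overlaps L ✓
(N, P): N overlaps P ✓
(N, S): N overlaps S ✓
(N, W): N overlaps W ✓
(N, Z): N overlaps Z ✓
(P, E): P overlaps E ✓
(P, W): P overlaps W ✓
(P, Z): P overlaps Z ✓
(S, E): S overlaps E ✓
(S, P): S overlaps P ✓
(S, W): S overlaps W ✓
(S, Z): S overlaps Z ✓
(U, P): U overlaps P ✓
(U, S): U overlaps S ✓
(U, W): U overlaps W ✓
(U, Z): U overlaps Z ✓
(V, E): V overlaps E ✓
(V, P): V overlaps P ✓
(V, W): V overlaps W ✓
(V, Z): V overlaps Z ✓
(W, E): W overlaps E ✓
(W, L): W overlaps L ✓
(Z, E): Z overlaps E ✓
(Z, L): Z overlaps L ✓
Count: 24.

24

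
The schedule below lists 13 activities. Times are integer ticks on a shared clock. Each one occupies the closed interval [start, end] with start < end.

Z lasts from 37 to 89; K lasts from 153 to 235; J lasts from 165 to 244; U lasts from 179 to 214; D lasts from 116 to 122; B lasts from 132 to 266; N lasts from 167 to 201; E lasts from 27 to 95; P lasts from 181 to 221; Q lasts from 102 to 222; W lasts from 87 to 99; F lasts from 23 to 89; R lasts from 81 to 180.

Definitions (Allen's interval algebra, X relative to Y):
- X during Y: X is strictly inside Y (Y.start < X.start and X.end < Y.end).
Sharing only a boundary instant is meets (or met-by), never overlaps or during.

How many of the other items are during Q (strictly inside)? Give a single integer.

4

Target Q = [102, 222].
B [132, 266] → overlapped-by → no.
D [116, 122] → during → counts.
E [27, 95] → before → no.
F [23, 89] → before → no.
J [165, 244] → overlapped-by → no.
K [153, 235] → overlapped-by → no.
N [167, 201] → during → counts.
P [181, 221] → during → counts.
R [81, 180] → overlaps → no.
U [179, 214] → during → counts.
W [87, 99] → before → no.
Z [37, 89] → before → no.
Total: 4.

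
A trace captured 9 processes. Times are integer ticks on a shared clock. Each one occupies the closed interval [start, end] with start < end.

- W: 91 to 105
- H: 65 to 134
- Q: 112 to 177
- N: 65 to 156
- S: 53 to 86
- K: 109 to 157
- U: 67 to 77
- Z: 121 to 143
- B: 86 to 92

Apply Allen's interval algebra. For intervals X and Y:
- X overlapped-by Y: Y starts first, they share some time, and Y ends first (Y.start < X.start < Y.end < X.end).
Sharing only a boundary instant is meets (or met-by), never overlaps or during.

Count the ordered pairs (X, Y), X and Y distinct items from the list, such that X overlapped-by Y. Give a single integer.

Checking all 72 ordered pairs for relation 'overlapped-by'; matching pairs in alphabetical order:
(H, S): H overlapped-by S ✓
(K, H): K overlapped-by H ✓
(K, N): K overlapped-by N ✓
(N, S): N overlapped-by S ✓
(Q, H): Q overlapped-by H ✓
(Q, K): Q overlapped-by K ✓
(Q, N): Q overlapped-by N ✓
(W, B): W overlapped-by B ✓
(Z, H): Z overlapped-by H ✓
Count: 9.

9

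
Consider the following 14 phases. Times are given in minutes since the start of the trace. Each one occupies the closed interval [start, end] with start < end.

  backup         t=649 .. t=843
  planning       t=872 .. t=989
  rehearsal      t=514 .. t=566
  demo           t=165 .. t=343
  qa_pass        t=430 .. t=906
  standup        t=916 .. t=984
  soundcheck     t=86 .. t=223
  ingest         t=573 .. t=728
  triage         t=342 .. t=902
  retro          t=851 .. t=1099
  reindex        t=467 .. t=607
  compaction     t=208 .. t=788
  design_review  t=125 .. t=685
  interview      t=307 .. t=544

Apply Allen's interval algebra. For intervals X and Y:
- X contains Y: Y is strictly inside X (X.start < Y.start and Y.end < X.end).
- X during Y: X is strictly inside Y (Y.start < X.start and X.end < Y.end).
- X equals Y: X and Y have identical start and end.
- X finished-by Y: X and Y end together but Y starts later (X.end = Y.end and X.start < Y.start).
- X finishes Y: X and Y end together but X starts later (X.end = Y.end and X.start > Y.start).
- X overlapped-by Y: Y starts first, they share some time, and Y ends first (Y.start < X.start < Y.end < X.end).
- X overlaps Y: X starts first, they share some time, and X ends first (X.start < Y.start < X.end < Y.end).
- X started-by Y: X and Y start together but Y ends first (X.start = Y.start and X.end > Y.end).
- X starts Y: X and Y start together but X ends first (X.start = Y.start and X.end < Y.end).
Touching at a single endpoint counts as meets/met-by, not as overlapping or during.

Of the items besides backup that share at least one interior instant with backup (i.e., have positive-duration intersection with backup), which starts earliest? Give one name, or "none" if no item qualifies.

Target backup = [t=649, t=843].
compaction [t=208, t=788] → overlaps → candidate.
demo [t=165, t=343] → before → excluded.
design_review [t=125, t=685] → overlaps → candidate.
ingest [t=573, t=728] → overlaps → candidate.
interview [t=307, t=544] → before → excluded.
planning [t=872, t=989] → after → excluded.
qa_pass [t=430, t=906] → contains → candidate.
rehearsal [t=514, t=566] → before → excluded.
reindex [t=467, t=607] → before → excluded.
retro [t=851, t=1099] → after → excluded.
soundcheck [t=86, t=223] → before → excluded.
standup [t=916, t=984] → after → excluded.
triage [t=342, t=902] → contains → candidate.
Among candidates, earliest start is t=125 → design_review.

design_review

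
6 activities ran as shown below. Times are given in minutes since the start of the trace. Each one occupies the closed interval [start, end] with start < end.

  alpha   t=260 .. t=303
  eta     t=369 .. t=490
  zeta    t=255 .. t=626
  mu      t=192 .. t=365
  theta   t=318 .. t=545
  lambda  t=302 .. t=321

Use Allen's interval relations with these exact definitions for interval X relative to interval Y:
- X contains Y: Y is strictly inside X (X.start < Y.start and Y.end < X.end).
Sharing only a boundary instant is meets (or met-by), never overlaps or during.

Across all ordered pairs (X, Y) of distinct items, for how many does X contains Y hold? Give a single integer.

7

Checking all 30 ordered pairs for relation 'contains'; matching pairs in alphabetical order:
(mu, alpha): mu contains alpha ✓
(mu, lambda): mu contains lambda ✓
(theta, eta): theta contains eta ✓
(zeta, alpha): zeta contains alpha ✓
(zeta, eta): zeta contains eta ✓
(zeta, lambda): zeta contains lambda ✓
(zeta, theta): zeta contains theta ✓
Count: 7.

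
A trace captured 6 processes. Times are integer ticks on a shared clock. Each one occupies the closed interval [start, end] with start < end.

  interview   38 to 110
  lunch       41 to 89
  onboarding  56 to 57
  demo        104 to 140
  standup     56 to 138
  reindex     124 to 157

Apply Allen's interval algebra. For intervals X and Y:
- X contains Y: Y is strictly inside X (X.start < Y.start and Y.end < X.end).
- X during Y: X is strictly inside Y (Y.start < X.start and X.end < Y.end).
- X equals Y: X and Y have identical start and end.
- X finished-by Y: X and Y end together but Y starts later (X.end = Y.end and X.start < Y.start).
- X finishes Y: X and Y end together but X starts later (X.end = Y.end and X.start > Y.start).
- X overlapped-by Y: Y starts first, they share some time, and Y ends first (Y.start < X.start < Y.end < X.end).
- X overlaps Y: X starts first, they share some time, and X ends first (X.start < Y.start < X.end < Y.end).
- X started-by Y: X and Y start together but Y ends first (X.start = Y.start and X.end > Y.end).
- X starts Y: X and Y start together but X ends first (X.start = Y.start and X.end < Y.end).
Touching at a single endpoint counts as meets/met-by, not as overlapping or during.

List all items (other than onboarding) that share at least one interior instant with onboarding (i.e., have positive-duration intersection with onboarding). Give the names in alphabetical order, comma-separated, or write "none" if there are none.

Target onboarding = [56, 57].
demo [104, 140] → after → no.
interview [38, 110] → contains → yes.
lunch [41, 89] → contains → yes.
reindex [124, 157] → after → no.
standup [56, 138] → started-by → yes.
Result: interview, lunch, standup.

interview, lunch, standup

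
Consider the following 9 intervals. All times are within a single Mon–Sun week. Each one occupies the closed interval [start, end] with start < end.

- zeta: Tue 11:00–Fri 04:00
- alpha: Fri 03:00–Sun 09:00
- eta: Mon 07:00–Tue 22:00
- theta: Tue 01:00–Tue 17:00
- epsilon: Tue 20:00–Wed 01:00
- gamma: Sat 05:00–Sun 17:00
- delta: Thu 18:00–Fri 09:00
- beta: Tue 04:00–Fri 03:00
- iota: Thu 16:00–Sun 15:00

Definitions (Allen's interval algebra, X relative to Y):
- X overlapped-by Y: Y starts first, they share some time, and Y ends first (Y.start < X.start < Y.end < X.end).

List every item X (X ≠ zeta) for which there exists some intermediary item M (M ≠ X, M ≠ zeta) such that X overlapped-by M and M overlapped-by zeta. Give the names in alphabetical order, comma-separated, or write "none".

Target zeta = [Tue 11:00, Fri 04:00].
Intermediaries M with M overlapped-by zeta: alpha, delta, iota.
Via alpha — items with X overlapped-by alpha: gamma.
Via delta — items with X overlapped-by delta: alpha.
Via iota — items with X overlapped-by iota: gamma.
Union: alpha, gamma.

alpha, gamma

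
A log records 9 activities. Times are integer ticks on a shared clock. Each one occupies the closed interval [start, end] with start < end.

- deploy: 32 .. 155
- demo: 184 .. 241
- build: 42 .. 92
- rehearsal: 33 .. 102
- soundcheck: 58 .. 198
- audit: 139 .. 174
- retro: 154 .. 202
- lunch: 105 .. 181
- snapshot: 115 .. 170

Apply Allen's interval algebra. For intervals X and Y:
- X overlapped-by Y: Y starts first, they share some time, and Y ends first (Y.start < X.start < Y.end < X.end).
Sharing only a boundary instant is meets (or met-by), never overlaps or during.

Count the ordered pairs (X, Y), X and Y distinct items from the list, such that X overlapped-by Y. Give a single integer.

14

Checking all 72 ordered pairs for relation 'overlapped-by'; matching pairs in alphabetical order:
(audit, deploy): audit overlapped-by deploy ✓
(audit, snapshot): audit overlapped-by snapshot ✓
(demo, retro): demo overlapped-by retro ✓
(demo, soundcheck): demo overlapped-by soundcheck ✓
(lunch, deploy): lunch overlapped-by deploy ✓
(retro, audit): retro overlapped-by audit ✓
(retro, deploy): retro overlapped-by deploy ✓
(retro, lunch): retro overlapped-by lunch ✓
(retro, snapshot): retro overlapped-by snapshot ✓
(retro, soundcheck): retro overlapped-by soundcheck ✓
(snapshot, deploy): snapshot overlapped-by deploy ✓
(soundcheck, build): soundcheck overlapped-by build ✓
(soundcheck, deploy): soundcheck overlapped-by deploy ✓
(soundcheck, rehearsal): soundcheck overlapped-by rehearsal ✓
Count: 14.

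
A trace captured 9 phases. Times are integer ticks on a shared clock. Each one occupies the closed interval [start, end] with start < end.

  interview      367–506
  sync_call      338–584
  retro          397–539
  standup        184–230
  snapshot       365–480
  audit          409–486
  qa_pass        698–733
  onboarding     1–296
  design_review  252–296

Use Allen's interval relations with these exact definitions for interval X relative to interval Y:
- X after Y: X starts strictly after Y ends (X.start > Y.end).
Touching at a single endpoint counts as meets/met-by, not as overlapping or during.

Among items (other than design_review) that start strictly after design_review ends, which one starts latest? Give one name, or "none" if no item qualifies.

Target design_review = [252, 296].
audit [409, 486] → after → candidate.
interview [367, 506] → after → candidate.
onboarding [1, 296] → finished-by → excluded.
qa_pass [698, 733] → after → candidate.
retro [397, 539] → after → candidate.
snapshot [365, 480] → after → candidate.
standup [184, 230] → before → excluded.
sync_call [338, 584] → after → candidate.
Among candidates, latest start is 698 → qa_pass.

qa_pass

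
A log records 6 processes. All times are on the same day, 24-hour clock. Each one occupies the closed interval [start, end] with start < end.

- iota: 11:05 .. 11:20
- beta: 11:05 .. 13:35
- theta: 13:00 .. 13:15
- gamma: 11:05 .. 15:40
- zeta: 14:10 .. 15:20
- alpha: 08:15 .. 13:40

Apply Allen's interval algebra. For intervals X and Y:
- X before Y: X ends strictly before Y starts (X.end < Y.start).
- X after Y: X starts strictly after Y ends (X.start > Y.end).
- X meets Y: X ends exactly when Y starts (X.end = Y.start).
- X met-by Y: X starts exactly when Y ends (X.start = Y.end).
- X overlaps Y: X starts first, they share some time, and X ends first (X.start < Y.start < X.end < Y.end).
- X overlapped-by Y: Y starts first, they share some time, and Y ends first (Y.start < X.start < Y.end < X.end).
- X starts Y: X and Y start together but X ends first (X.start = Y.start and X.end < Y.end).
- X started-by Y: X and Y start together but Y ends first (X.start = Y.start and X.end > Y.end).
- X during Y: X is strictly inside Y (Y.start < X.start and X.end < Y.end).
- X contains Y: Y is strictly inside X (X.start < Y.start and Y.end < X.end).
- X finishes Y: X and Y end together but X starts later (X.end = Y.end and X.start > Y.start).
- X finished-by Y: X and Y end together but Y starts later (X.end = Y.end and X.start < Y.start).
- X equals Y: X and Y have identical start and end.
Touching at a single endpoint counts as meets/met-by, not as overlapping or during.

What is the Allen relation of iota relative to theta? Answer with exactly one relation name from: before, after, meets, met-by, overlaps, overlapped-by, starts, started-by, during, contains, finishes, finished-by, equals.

before

iota = [11:05, 11:20]; theta = [13:00, 13:15].
Compare endpoints: iota.start < theta.start, iota.start < theta.end, iota.end < theta.start, iota.end < theta.end.
That pattern is 'before'.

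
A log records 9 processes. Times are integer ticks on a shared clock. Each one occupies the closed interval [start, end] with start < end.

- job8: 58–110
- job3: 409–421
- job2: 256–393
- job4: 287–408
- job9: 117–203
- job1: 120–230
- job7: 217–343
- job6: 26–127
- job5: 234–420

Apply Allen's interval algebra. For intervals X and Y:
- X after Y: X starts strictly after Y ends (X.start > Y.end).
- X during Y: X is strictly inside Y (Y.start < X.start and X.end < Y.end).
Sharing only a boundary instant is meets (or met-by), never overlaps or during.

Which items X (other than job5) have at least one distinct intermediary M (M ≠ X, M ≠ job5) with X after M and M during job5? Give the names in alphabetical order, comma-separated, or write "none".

Target job5 = [234, 420].
Intermediaries M with M during job5: job2, job4.
Via job2 — items with X after job2: job3.
Via job4 — items with X after job4: job3.
Union: job3.

job3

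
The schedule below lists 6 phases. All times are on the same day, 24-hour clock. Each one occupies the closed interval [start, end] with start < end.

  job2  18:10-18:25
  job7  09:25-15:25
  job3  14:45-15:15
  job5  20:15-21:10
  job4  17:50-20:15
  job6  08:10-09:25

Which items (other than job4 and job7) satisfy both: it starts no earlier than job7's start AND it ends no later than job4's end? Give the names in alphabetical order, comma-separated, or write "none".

job2, job3

Conditions: its start is no earlier than job7's start (X.start >= 09:25) AND its end is no later than job4's end (X.end <= 20:15).
job2: start 18:10 >= 09:25? ✓; end 18:25 <= 20:15? ✓ → yes.
job3: start 14:45 >= 09:25? ✓; end 15:15 <= 20:15? ✓ → yes.
job5: start 20:15 >= 09:25? ✓; end 21:10 <= 20:15? ✗ → no.
job6: start 08:10 >= 09:25? ✗; end 09:25 <= 20:15? ✓ → no.
Result: job2, job3.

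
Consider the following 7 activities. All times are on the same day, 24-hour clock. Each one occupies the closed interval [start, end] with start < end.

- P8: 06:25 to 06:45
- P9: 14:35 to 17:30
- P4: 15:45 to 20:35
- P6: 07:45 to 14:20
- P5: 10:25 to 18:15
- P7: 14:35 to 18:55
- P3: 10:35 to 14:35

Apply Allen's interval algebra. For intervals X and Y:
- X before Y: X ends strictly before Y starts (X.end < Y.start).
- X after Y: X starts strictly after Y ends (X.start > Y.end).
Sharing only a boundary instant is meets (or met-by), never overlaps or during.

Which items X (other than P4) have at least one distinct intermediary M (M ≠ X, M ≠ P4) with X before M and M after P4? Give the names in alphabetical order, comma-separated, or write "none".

Target P4 = [15:45, 20:35].
Intermediaries M with M after P4: none.
Union: none.

none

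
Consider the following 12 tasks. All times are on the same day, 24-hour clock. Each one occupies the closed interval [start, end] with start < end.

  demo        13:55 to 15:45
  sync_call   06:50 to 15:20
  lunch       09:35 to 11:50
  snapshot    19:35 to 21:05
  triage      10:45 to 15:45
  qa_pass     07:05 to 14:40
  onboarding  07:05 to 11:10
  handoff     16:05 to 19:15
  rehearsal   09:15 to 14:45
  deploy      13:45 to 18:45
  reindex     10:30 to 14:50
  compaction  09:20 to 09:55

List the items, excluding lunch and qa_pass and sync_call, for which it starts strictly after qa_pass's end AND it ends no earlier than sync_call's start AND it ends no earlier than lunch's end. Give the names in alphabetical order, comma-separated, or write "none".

Conditions: its start is strictly after qa_pass's end (X.start > 14:40) AND its end is no earlier than sync_call's start (X.end >= 06:50) AND its end is no earlier than lunch's end (X.end >= 11:50).
compaction: start 09:20 > 14:40? ✗; end 09:55 >= 06:50? ✓; end 09:55 >= 11:50? ✗ → no.
demo: start 13:55 > 14:40? ✗; end 15:45 >= 06:50? ✓; end 15:45 >= 11:50? ✓ → no.
deploy: start 13:45 > 14:40? ✗; end 18:45 >= 06:50? ✓; end 18:45 >= 11:50? ✓ → no.
handoff: start 16:05 > 14:40? ✓; end 19:15 >= 06:50? ✓; end 19:15 >= 11:50? ✓ → yes.
onboarding: start 07:05 > 14:40? ✗; end 11:10 >= 06:50? ✓; end 11:10 >= 11:50? ✗ → no.
rehearsal: start 09:15 > 14:40? ✗; end 14:45 >= 06:50? ✓; end 14:45 >= 11:50? ✓ → no.
reindex: start 10:30 > 14:40? ✗; end 14:50 >= 06:50? ✓; end 14:50 >= 11:50? ✓ → no.
snapshot: start 19:35 > 14:40? ✓; end 21:05 >= 06:50? ✓; end 21:05 >= 11:50? ✓ → yes.
triage: start 10:45 > 14:40? ✗; end 15:45 >= 06:50? ✓; end 15:45 >= 11:50? ✓ → no.
Result: handoff, snapshot.

handoff, snapshot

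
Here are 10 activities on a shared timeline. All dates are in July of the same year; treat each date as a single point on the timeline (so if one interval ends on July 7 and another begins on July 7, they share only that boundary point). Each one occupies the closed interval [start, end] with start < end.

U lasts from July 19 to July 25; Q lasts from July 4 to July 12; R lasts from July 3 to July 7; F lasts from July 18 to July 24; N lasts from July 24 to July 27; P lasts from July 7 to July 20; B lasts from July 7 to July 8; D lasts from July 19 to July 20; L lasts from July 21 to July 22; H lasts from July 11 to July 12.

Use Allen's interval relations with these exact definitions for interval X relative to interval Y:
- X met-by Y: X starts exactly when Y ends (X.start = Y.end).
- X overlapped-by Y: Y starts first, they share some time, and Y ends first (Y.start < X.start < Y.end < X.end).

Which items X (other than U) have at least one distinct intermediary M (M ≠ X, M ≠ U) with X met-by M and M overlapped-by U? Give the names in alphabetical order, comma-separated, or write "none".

none

Target U = [July 19, July 25].
Intermediaries M with M overlapped-by U: N.
Via N — items with X met-by N: none.
Union: none.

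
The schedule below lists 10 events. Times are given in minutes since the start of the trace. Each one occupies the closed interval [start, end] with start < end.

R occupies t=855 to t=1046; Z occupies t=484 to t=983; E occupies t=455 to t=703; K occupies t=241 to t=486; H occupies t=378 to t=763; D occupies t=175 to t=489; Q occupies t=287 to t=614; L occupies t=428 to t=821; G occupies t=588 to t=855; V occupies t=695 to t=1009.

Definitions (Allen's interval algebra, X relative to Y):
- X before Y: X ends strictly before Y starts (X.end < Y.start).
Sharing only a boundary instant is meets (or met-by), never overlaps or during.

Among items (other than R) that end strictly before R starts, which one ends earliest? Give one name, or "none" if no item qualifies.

K

Target R = [t=855, t=1046].
D [t=175, t=489] → before → candidate.
E [t=455, t=703] → before → candidate.
G [t=588, t=855] → meets → excluded.
H [t=378, t=763] → before → candidate.
K [t=241, t=486] → before → candidate.
L [t=428, t=821] → before → candidate.
Q [t=287, t=614] → before → candidate.
V [t=695, t=1009] → overlaps → excluded.
Z [t=484, t=983] → overlaps → excluded.
Among candidates, earliest end is t=486 → K.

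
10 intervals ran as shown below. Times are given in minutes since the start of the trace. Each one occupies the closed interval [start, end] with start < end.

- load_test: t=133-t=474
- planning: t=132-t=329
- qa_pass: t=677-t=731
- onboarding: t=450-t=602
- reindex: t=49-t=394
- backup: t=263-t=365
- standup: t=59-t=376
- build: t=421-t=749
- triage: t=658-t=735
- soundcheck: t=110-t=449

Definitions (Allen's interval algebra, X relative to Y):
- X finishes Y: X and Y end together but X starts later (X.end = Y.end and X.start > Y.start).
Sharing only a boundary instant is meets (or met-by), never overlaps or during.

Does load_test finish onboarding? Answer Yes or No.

No

load_test = [t=133, t=474], onboarding = [t=450, t=602].
Actual relation of load_test to onboarding: overlaps.
Asked whether 'finishes' holds → No.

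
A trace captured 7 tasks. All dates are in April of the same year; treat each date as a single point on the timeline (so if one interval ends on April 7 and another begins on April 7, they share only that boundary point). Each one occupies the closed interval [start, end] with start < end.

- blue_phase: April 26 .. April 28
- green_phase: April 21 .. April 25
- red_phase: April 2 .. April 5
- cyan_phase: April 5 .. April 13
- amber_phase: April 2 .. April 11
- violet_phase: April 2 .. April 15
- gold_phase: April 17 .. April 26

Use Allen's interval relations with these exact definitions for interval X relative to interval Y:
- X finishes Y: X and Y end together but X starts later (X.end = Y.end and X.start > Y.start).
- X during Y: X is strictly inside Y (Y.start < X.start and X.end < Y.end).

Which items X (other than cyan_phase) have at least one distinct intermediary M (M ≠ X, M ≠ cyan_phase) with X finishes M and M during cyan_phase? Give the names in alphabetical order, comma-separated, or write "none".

none

Target cyan_phase = [April 5, April 13].
Intermediaries M with M during cyan_phase: none.
Union: none.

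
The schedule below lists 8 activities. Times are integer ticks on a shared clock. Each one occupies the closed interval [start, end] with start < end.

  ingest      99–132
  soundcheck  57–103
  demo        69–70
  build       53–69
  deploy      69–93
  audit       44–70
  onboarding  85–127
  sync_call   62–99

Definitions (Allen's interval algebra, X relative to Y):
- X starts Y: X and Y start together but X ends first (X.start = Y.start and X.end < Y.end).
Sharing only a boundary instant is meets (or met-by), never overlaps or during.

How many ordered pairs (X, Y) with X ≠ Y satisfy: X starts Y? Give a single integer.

Checking all 56 ordered pairs for relation 'starts'; matching pairs in alphabetical order:
(demo, deploy): demo starts deploy ✓
Count: 1.

1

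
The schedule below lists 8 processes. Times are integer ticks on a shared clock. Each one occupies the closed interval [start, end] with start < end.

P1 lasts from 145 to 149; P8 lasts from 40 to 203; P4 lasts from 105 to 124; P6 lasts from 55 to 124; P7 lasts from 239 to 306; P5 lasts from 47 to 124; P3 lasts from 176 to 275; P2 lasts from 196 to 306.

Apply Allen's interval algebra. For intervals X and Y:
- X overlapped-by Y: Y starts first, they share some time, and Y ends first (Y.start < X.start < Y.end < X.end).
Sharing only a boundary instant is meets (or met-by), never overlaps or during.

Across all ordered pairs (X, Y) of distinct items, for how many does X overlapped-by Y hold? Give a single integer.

Checking all 56 ordered pairs for relation 'overlapped-by'; matching pairs in alphabetical order:
(P2, P3): P2 overlapped-by P3 ✓
(P2, P8): P2 overlapped-by P8 ✓
(P3, P8): P3 overlapped-by P8 ✓
(P7, P3): P7 overlapped-by P3 ✓
Count: 4.

4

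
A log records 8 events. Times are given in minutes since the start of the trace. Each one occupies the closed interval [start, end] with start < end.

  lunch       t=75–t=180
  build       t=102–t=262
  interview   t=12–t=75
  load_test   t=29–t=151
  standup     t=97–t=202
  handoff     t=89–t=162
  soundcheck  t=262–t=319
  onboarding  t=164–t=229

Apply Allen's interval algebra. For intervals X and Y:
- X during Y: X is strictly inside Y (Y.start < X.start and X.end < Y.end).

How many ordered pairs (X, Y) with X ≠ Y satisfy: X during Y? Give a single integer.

Checking all 56 ordered pairs for relation 'during'; matching pairs in alphabetical order:
(handoff, lunch): handoff during lunch ✓
(onboarding, build): onboarding during build ✓
Count: 2.

2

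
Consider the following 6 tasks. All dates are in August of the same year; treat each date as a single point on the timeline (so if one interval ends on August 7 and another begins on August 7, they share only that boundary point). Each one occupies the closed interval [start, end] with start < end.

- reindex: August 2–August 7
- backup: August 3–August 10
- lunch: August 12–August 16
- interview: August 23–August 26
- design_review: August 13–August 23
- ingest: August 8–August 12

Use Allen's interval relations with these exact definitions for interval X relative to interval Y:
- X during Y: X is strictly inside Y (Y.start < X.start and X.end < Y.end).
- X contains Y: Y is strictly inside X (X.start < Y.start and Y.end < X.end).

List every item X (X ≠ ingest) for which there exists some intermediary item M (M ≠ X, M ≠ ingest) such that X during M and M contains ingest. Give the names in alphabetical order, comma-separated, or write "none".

Target ingest = [August 8, August 12].
Intermediaries M with M contains ingest: none.
Union: none.

none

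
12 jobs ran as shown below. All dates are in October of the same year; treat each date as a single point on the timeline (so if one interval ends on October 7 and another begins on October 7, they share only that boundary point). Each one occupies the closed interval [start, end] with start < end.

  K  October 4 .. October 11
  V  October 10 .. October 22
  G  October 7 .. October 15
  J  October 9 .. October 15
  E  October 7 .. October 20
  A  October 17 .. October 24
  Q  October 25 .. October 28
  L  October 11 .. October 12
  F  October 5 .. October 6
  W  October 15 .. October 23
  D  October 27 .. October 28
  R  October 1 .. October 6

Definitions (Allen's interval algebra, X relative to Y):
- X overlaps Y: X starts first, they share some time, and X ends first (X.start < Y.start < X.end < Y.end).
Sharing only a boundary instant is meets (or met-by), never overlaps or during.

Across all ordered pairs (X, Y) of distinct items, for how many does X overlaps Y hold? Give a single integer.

13

Checking all 132 ordered pairs for relation 'overlaps'; matching pairs in alphabetical order:
(E, A): E overlaps A ✓
(E, V): E overlaps V ✓
(E, W): E overlaps W ✓
(G, V): G overlaps V ✓
(J, V): J overlaps V ✓
(K, E): K overlaps E ✓
(K, G): K overlaps G ✓
(K, J): K overlaps J ✓
(K, V): K overlaps V ✓
(R, K): R overlaps K ✓
(V, A): V overlaps A ✓
(V, W): V overlaps W ✓
(W, A): W overlaps A ✓
Count: 13.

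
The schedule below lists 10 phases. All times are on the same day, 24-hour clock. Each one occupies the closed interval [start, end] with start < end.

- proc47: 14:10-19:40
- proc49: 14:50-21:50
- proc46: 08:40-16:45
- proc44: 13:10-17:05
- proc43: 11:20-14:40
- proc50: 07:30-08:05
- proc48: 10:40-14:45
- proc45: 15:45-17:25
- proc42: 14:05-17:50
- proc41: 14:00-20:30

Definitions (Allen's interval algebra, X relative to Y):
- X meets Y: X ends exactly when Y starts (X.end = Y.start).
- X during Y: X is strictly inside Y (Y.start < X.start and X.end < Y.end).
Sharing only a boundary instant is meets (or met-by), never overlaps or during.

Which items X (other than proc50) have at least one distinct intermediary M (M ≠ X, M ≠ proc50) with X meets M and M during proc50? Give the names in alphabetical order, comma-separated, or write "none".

none

Target proc50 = [07:30, 08:05].
Intermediaries M with M during proc50: none.
Union: none.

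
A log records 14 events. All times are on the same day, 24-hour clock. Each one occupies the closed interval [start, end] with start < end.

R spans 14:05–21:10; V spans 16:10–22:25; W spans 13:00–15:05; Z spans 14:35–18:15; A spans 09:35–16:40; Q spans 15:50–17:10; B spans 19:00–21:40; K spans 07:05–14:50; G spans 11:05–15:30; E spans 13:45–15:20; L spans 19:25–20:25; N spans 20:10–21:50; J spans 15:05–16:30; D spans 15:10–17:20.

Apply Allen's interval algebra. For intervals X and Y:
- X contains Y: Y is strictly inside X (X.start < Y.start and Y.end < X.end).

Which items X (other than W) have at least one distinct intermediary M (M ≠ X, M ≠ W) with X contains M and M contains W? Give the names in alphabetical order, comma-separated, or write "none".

Target W = [13:00, 15:05].
Intermediaries M with M contains W: A, G.
Via A — items with X contains A: none.
Via G — items with X contains G: A.
Union: A.

A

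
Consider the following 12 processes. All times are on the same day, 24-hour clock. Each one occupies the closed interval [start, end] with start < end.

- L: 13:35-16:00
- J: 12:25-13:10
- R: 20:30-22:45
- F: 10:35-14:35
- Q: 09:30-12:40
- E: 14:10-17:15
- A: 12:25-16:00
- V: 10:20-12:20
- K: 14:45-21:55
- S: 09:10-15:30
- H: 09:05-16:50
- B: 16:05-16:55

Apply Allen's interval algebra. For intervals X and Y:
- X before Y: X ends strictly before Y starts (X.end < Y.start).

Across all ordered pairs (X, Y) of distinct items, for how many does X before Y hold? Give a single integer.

Checking all 132 ordered pairs for relation 'before'; matching pairs in alphabetical order:
(A, B): A before B ✓
(A, R): A before R ✓
(B, R): B before R ✓
(E, R): E before R ✓
(F, B): F before B ✓
(F, K): F before K ✓
(F, R): F before R ✓
(H, R): H before R ✓
(J, B): J before B ✓
(J, E): J before E ✓
(J, K): J before K ✓
(J, L): J before L ✓
(J, R): J before R ✓
(L, B): L before B ✓
(L, R): L before R ✓
(Q, B): Q before B ✓
(Q, E): Q before E ✓
(Q, K): Q before K ✓
(Q, L): Q before L ✓
(Q, R): Q before R ✓
(S, B): S before B ✓
(S, R): S before R ✓
(V, A): V before A ✓
(V, B): V before B ✓
... plus 5 further pairs not listed.
Count: 29.

29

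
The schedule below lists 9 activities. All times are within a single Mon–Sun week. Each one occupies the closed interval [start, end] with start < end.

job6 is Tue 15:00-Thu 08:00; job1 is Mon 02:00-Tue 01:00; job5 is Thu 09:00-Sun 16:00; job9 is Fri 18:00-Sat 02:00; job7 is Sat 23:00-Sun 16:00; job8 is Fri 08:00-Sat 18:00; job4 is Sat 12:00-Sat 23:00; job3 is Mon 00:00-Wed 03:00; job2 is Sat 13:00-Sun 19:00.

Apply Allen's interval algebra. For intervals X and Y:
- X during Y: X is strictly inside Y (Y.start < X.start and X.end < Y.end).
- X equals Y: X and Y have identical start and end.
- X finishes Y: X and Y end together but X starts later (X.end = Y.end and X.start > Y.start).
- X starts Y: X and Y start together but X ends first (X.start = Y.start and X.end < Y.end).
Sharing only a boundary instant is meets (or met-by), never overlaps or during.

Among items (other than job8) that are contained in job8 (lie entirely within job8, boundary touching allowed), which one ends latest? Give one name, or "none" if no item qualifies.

job9

Target job8 = [Fri 08:00, Sat 18:00].
job1 [Mon 02:00, Tue 01:00] → before → excluded.
job2 [Sat 13:00, Sun 19:00] → overlapped-by → excluded.
job3 [Mon 00:00, Wed 03:00] → before → excluded.
job4 [Sat 12:00, Sat 23:00] → overlapped-by → excluded.
job5 [Thu 09:00, Sun 16:00] → contains → excluded.
job6 [Tue 15:00, Thu 08:00] → before → excluded.
job7 [Sat 23:00, Sun 16:00] → after → excluded.
job9 [Fri 18:00, Sat 02:00] → during → candidate.
Among candidates, latest end is Sat 02:00 → job9.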